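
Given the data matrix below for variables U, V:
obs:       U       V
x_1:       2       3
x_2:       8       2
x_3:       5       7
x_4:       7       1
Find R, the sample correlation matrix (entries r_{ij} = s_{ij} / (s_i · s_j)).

Step 1 — column means:
  mean(U) = (2 + 8 + 5 + 7) / 4 = 22/4 = 5.5
  mean(V) = (3 + 2 + 7 + 1) / 4 = 13/4 = 3.25

Step 2 — sample variances and covariances s[i,j] = (1/(n-1)) · Σ_k (x_{k,i} - mean_i) · (x_{k,j} - mean_j), with n-1 = 3:
  s[U,U] = ((-3.5)·(-3.5) + (2.5)·(2.5) + (-0.5)·(-0.5) + (1.5)·(1.5)) / 3 = 21/3 = 7
  s[U,V] = ((-3.5)·(-0.25) + (2.5)·(-1.25) + (-0.5)·(3.75) + (1.5)·(-2.25)) / 3 = -7.5/3 = -2.5
  s[V,V] = ((-0.25)·(-0.25) + (-1.25)·(-1.25) + (3.75)·(3.75) + (-2.25)·(-2.25)) / 3 = 20.75/3 = 6.9167
  Sample standard deviations s_i = √(s[i,i]):
  s(U) = √(7) = 2.6458
  s(V) = √(6.9167) = 2.63

Step 3 — r_{ij} = s_{ij} / (s_i · s_j):
  r[U,U] = 1 (diagonal).
  r[U,V] = -2.5 / (2.6458 · 2.63) = -2.5 / 6.9582 = -0.3593
  r[V,V] = 1 (diagonal).

R is symmetric with unit diagonal. Assembling:

R = [[1, -0.3593],
 [-0.3593, 1]]


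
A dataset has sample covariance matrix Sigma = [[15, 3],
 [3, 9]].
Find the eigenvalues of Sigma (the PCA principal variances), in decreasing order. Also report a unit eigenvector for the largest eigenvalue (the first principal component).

Step 1 — characteristic polynomial of 2×2 Sigma:
  det(Sigma - λI) = λ² - trace · λ + det = 0.
  trace = 15 + 9 = 24, det = 15·9 - (3)² = 126.
Step 2 — discriminant:
  Δ = trace² - 4·det = 576 - 504 = 72.
Step 3 — eigenvalues:
  λ = (trace ± √Δ)/2 = (24 ± 8.4853)/2,
  λ_1 = 16.2426,  λ_2 = 7.7574.

Step 4 — unit eigenvector for λ_1: solve (Sigma - λ_1 I)v = 0. First row:
  (15 - 16.2426)·v_x + (3)·v_y = 0, i.e. (-1.2426)·v_x + (3)·v_y = 0,
  so v ∝ (b, λ_1 - a) = (3, 1.2426) = u.
  ||u|| = √((3)² + (1.2426)²) = √(10.5442) ≈ 3.2472,
  v_1 = u/||u|| ≈ (0.9239, 0.3827) (||v_1|| = 1).

λ_1 = 16.2426,  λ_2 = 7.7574;  v_1 ≈ (0.9239, 0.3827)


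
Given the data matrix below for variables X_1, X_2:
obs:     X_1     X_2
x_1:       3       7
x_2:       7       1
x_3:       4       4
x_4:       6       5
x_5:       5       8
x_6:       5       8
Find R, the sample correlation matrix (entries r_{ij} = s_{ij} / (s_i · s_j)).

Step 1 — column means:
  mean(X_1) = (3 + 7 + 4 + 6 + 5 + 5) / 6 = 30/6 = 5
  mean(X_2) = (7 + 1 + 4 + 5 + 8 + 8) / 6 = 33/6 = 5.5

Step 2 — sample variances and covariances s[i,j] = (1/(n-1)) · Σ_k (x_{k,i} - mean_i) · (x_{k,j} - mean_j), with n-1 = 5:
  s[X_1,X_1] = ((-2)·(-2) + (2)·(2) + (-1)·(-1) + (1)·(1) + (0)·(0) + (0)·(0)) / 5 = 10/5 = 2
  s[X_1,X_2] = ((-2)·(1.5) + (2)·(-4.5) + (-1)·(-1.5) + (1)·(-0.5) + (0)·(2.5) + (0)·(2.5)) / 5 = -11/5 = -2.2
  s[X_2,X_2] = ((1.5)·(1.5) + (-4.5)·(-4.5) + (-1.5)·(-1.5) + (-0.5)·(-0.5) + (2.5)·(2.5) + (2.5)·(2.5)) / 5 = 37.5/5 = 7.5
  Sample standard deviations s_i = √(s[i,i]):
  s(X_1) = √(2) = 1.4142
  s(X_2) = √(7.5) = 2.7386

Step 3 — r_{ij} = s_{ij} / (s_i · s_j):
  r[X_1,X_1] = 1 (diagonal).
  r[X_1,X_2] = -2.2 / (1.4142 · 2.7386) = -2.2 / 3.873 = -0.568
  r[X_2,X_2] = 1 (diagonal).

R is symmetric with unit diagonal. Assembling:

R = [[1, -0.568],
 [-0.568, 1]]


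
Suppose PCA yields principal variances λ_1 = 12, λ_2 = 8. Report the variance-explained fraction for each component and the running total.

Step 1 — total variance = trace(Sigma) = Σ λ_i = 12 + 8 = 20.

Step 2 — fraction explained by component i = λ_i / Σ λ:
  PC1: 12/20 = 0.6
  PC2: 8/20 = 0.4

Step 3 — cumulative fraction after k components = (λ_1 + ... + λ_k) / Σ λ:
  k = 1: 12/20 = 0.6
  k = 2: (12 + 8)/20 = 20/20 = 1

Summary (fraction, with percent):

explained: PC1 0.6 (60%), PC2 0.4 (40%);  cumulative: 0.6, 1


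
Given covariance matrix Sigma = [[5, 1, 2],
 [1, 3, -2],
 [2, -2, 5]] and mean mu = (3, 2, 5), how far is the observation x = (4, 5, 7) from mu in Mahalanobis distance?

Step 1 — centre the observation: (x - mu) = (1, 3, 2).

Step 2 — invert Sigma (cofactor / det for 3×3, or solve directly):
  Sigma^{-1} = [[0.3667, -0.3, -0.2667],
 [-0.3, 0.7, 0.4],
 [-0.2667, 0.4, 0.4667]].

Step 3 — form the quadratic (x - mu)^T · Sigma^{-1} · (x - mu):
  Sigma^{-1} · (x - mu) = (-1.0667, 2.6, 1.8667).
  (x - mu)^T · [Sigma^{-1} · (x - mu)] = (1)·(-1.0667) + (3)·(2.6) + (2)·(1.8667) = 10.4667.

Step 4 — take square root: d = √(10.4667) ≈ 3.2352.

d(x, mu) = √(10.4667) ≈ 3.2352


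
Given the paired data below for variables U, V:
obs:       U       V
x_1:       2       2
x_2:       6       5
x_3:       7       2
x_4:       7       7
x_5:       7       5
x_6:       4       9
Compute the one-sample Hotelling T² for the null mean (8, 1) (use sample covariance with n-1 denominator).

Step 1 — sample mean vector:
  mean(U) = (2 + 6 + 7 + 7 + 7 + 4) / 6 = 33/6 = 5.5
  mean(V) = (2 + 5 + 2 + 7 + 5 + 9) / 6 = 30/6 = 5
  x̄ = (5.5, 5),  deviation x̄ - mu_0 = (5.5, 5) - (8, 1) = (-2.5, 4).

Step 2 — sample covariance matrix, S[i,j] = (1/(n-1)) · Σ_k (x_{k,i} - mean_i) · (x_{k,j} - mean_j), divisor n-1 = 5:
  S[U,U] = ((-3.5)·(-3.5) + (0.5)·(0.5) + (1.5)·(1.5) + (1.5)·(1.5) + (1.5)·(1.5) + (-1.5)·(-1.5)) / 5 = 21.5/5 = 4.3
  S[U,V] = ((-3.5)·(-3) + (0.5)·(0) + (1.5)·(-3) + (1.5)·(2) + (1.5)·(0) + (-1.5)·(4)) / 5 = 3/5 = 0.6
  S[V,V] = ((-3)·(-3) + (0)·(0) + (-3)·(-3) + (2)·(2) + (0)·(0) + (4)·(4)) / 5 = 38/5 = 7.6
  S = [[4.3, 0.6],
 [0.6, 7.6]].

Step 3 — invert S. det(S) = 4.3·7.6 - (0.6)² = 32.32.
  S^{-1} = (1/det) · [[d, -b], [-b, a]] = [[0.2351, -0.0186],
 [-0.0186, 0.133]].

Step 4 — quadratic form (x̄ - mu_0)^T · S^{-1} · (x̄ - mu_0):
  S^{-1} · (x̄ - mu_0) = (-0.6621, 0.5786),
  (x̄ - mu_0)^T · [...] = (-2.5)·(-0.6621) + (4)·(0.5786) = 3.9697.

Step 5 — scale by n: T² = 6 · 3.9697 = 23.8181.

T² ≈ 23.8181


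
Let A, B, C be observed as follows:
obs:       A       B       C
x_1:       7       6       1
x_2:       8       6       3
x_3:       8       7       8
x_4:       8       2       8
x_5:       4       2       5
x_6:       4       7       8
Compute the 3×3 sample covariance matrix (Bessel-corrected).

Step 1 — column means:
  mean(A) = (7 + 8 + 8 + 8 + 4 + 4) / 6 = 39/6 = 6.5
  mean(B) = (6 + 6 + 7 + 2 + 2 + 7) / 6 = 30/6 = 5
  mean(C) = (1 + 3 + 8 + 8 + 5 + 8) / 6 = 33/6 = 5.5

Step 2 — sample covariance S[i,j] = (1/(n-1)) · Σ_k (x_{k,i} - mean_i) · (x_{k,j} - mean_j), with n-1 = 5.
  S[A,A] = ((0.5)·(0.5) + (1.5)·(1.5) + (1.5)·(1.5) + (1.5)·(1.5) + (-2.5)·(-2.5) + (-2.5)·(-2.5)) / 5 = 19.5/5 = 3.9
  S[A,B] = ((0.5)·(1) + (1.5)·(1) + (1.5)·(2) + (1.5)·(-3) + (-2.5)·(-3) + (-2.5)·(2)) / 5 = 3/5 = 0.6
  S[A,C] = ((0.5)·(-4.5) + (1.5)·(-2.5) + (1.5)·(2.5) + (1.5)·(2.5) + (-2.5)·(-0.5) + (-2.5)·(2.5)) / 5 = -3.5/5 = -0.7
  S[B,B] = ((1)·(1) + (1)·(1) + (2)·(2) + (-3)·(-3) + (-3)·(-3) + (2)·(2)) / 5 = 28/5 = 5.6
  S[B,C] = ((1)·(-4.5) + (1)·(-2.5) + (2)·(2.5) + (-3)·(2.5) + (-3)·(-0.5) + (2)·(2.5)) / 5 = -3/5 = -0.6
  S[C,C] = ((-4.5)·(-4.5) + (-2.5)·(-2.5) + (2.5)·(2.5) + (2.5)·(2.5) + (-0.5)·(-0.5) + (2.5)·(2.5)) / 5 = 45.5/5 = 9.1

S is symmetric (S[j,i] = S[i,j]). Assembling:

S = [[3.9, 0.6, -0.7],
 [0.6, 5.6, -0.6],
 [-0.7, -0.6, 9.1]]


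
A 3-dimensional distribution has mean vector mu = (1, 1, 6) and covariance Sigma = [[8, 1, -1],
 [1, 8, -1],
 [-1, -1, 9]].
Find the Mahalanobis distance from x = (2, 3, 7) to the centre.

Step 1 — centre the observation: (x - mu) = (1, 2, 1).

Step 2 — invert Sigma (cofactor / det for 3×3, or solve directly):
  Sigma^{-1} = [[0.1284, -0.0145, 0.0127],
 [-0.0145, 0.1284, 0.0127],
 [0.0127, 0.0127, 0.1139]].

Step 3 — form the quadratic (x - mu)^T · Sigma^{-1} · (x - mu):
  Sigma^{-1} · (x - mu) = (0.1121, 0.255, 0.1519).
  (x - mu)^T · [Sigma^{-1} · (x - mu)] = (1)·(0.1121) + (2)·(0.255) + (1)·(0.1519) = 0.774.

Step 4 — take square root: d = √(0.774) ≈ 0.8798.

d(x, mu) = √(0.774) ≈ 0.8798


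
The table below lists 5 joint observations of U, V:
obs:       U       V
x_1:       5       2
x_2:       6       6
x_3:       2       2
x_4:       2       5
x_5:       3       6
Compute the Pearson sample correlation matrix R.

Step 1 — column means:
  mean(U) = (5 + 6 + 2 + 2 + 3) / 5 = 18/5 = 3.6
  mean(V) = (2 + 6 + 2 + 5 + 6) / 5 = 21/5 = 4.2

Step 2 — sample variances and covariances s[i,j] = (1/(n-1)) · Σ_k (x_{k,i} - mean_i) · (x_{k,j} - mean_j), with n-1 = 4:
  s[U,U] = ((1.4)·(1.4) + (2.4)·(2.4) + (-1.6)·(-1.6) + (-1.6)·(-1.6) + (-0.6)·(-0.6)) / 4 = 13.2/4 = 3.3
  s[U,V] = ((1.4)·(-2.2) + (2.4)·(1.8) + (-1.6)·(-2.2) + (-1.6)·(0.8) + (-0.6)·(1.8)) / 4 = 2.4/4 = 0.6
  s[V,V] = ((-2.2)·(-2.2) + (1.8)·(1.8) + (-2.2)·(-2.2) + (0.8)·(0.8) + (1.8)·(1.8)) / 4 = 16.8/4 = 4.2
  Sample standard deviations s_i = √(s[i,i]):
  s(U) = √(3.3) = 1.8166
  s(V) = √(4.2) = 2.0494

Step 3 — r_{ij} = s_{ij} / (s_i · s_j):
  r[U,U] = 1 (diagonal).
  r[U,V] = 0.6 / (1.8166 · 2.0494) = 0.6 / 3.7229 = 0.1612
  r[V,V] = 1 (diagonal).

R is symmetric with unit diagonal. Assembling:

R = [[1, 0.1612],
 [0.1612, 1]]


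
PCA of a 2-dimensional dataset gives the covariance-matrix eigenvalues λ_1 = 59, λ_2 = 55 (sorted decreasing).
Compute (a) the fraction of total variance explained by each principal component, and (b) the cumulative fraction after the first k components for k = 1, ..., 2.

Step 1 — total variance = trace(Sigma) = Σ λ_i = 59 + 55 = 114.

Step 2 — fraction explained by component i = λ_i / Σ λ:
  PC1: 59/114 = 0.5175
  PC2: 55/114 = 0.4825

Step 3 — cumulative fraction after k components = (λ_1 + ... + λ_k) / Σ λ:
  k = 1: 59/114 = 0.5175
  k = 2: (59 + 55)/114 = 114/114 = 1

Summary (fraction, with percent):

explained: PC1 0.5175 (51.75%), PC2 0.4825 (48.25%);  cumulative: 0.5175, 1


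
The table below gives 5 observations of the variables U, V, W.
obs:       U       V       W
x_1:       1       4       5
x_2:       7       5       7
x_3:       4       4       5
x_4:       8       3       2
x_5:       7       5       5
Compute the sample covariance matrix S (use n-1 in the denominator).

Step 1 — column means:
  mean(U) = (1 + 7 + 4 + 8 + 7) / 5 = 27/5 = 5.4
  mean(V) = (4 + 5 + 4 + 3 + 5) / 5 = 21/5 = 4.2
  mean(W) = (5 + 7 + 5 + 2 + 5) / 5 = 24/5 = 4.8

Step 2 — sample covariance S[i,j] = (1/(n-1)) · Σ_k (x_{k,i} - mean_i) · (x_{k,j} - mean_j), with n-1 = 4.
  S[U,U] = ((-4.4)·(-4.4) + (1.6)·(1.6) + (-1.4)·(-1.4) + (2.6)·(2.6) + (1.6)·(1.6)) / 4 = 33.2/4 = 8.3
  S[U,V] = ((-4.4)·(-0.2) + (1.6)·(0.8) + (-1.4)·(-0.2) + (2.6)·(-1.2) + (1.6)·(0.8)) / 4 = 0.6/4 = 0.15
  S[U,W] = ((-4.4)·(0.2) + (1.6)·(2.2) + (-1.4)·(0.2) + (2.6)·(-2.8) + (1.6)·(0.2)) / 4 = -4.6/4 = -1.15
  S[V,V] = ((-0.2)·(-0.2) + (0.8)·(0.8) + (-0.2)·(-0.2) + (-1.2)·(-1.2) + (0.8)·(0.8)) / 4 = 2.8/4 = 0.7
  S[V,W] = ((-0.2)·(0.2) + (0.8)·(2.2) + (-0.2)·(0.2) + (-1.2)·(-2.8) + (0.8)·(0.2)) / 4 = 5.2/4 = 1.3
  S[W,W] = ((0.2)·(0.2) + (2.2)·(2.2) + (0.2)·(0.2) + (-2.8)·(-2.8) + (0.2)·(0.2)) / 4 = 12.8/4 = 3.2

S is symmetric (S[j,i] = S[i,j]). Assembling:

S = [[8.3, 0.15, -1.15],
 [0.15, 0.7, 1.3],
 [-1.15, 1.3, 3.2]]


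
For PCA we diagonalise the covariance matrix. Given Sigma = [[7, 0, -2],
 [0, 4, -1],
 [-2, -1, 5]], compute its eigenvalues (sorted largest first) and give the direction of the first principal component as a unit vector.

Step 1 — characteristic polynomial p(λ) = det(λI - Sigma) = λ³ - tr·λ² + c_1·λ - det, where tr = trace, c_1 = sum of the principal 2×2 minors, det = det(Sigma):
  tr = 7 + 4 + 5 = 16,
  c_1 = (7·4 - (0)²) + (7·5 - (-2)²) + (4·5 - (-1)²) = 28 + 31 + 19 = 78,
  det = 7·(4·5 - (-1)²) - (0)·((0)·5 - (-1)·(-2)) + (-2)·((0)·(-1) - 4·(-2)) = 7·(19) - (0)·(-2) + (-2)·(8) = 117.
  So p(λ) = λ³ - 16λ² + 78λ - 117.
Step 2 — look for an integer root (rational root theorem: any rational root is an integer divisor of 117). Testing λ = 3:
  p(3) = 27 - 144 + 234 - 117 = 0  ✓
  Dividing out (λ - 3): p(λ) = (λ - 3)(λ² - 13λ + 39).
Step 3 — remaining eigenvalues from the quadratic λ² - 13λ + 39 = 0:
  Δ = 13² - 4·39 = 169 - 156 = 13,  λ = (13 ± √13)/2 = (13 ± 3.6056)/2 ≈ 8.3028 or 4.6972.
  Sorted: λ_1 = 8.3028,  λ_2 = 4.6972,  λ_3 = 3  (check: sum = 16 = tr ✓).

Step 4 — unit eigenvector for λ_1 ≈ 8.3028: v spans the null space of (Sigma - λ_1 I), whose rows are
  r_1 = (-1.3028, 0, -2),  r_2 = (0, -4.3028, -1),  r_3 = (-2, -1, -3.3028).
  v is orthogonal to every row, so take v ∝ r_1 × r_2 = ((0)·(-1) - (-2)·(-4.3028), (-2)·(0) - (-1.3028)·(-1), (-1.3028)·(-4.3028) - (0)·(0)) ≈ (-8.6056, -1.3028, 5.6056).
  Rescale (multiply by -1 so the first nonzero entry is positive): u = (8.6056, 1.3028, -5.6056).
  ||u|| = √((8.6056)² + (1.3028)² + (-5.6056)²) = √(107.1749) ≈ 10.3525,  v_1 = u/||u|| ≈ (0.8313, 0.1258, -0.5415) (||v_1|| = 1).

λ_1 = 8.3028,  λ_2 = 4.6972,  λ_3 = 3;  v_1 ≈ (0.8313, 0.1258, -0.5415)


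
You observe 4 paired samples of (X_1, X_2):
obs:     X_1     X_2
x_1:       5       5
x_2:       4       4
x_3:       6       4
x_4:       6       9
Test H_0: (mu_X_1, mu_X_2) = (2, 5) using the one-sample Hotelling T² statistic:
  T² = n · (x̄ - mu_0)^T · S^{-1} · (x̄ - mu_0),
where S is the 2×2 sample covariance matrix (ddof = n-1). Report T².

Step 1 — sample mean vector:
  mean(X_1) = (5 + 4 + 6 + 6) / 4 = 21/4 = 5.25
  mean(X_2) = (5 + 4 + 4 + 9) / 4 = 22/4 = 5.5
  x̄ = (5.25, 5.5),  deviation x̄ - mu_0 = (5.25, 5.5) - (2, 5) = (3.25, 0.5).

Step 2 — sample covariance matrix, S[i,j] = (1/(n-1)) · Σ_k (x_{k,i} - mean_i) · (x_{k,j} - mean_j), divisor n-1 = 3:
  S[X_1,X_1] = ((-0.25)·(-0.25) + (-1.25)·(-1.25) + (0.75)·(0.75) + (0.75)·(0.75)) / 3 = 2.75/3 = 0.9167
  S[X_1,X_2] = ((-0.25)·(-0.5) + (-1.25)·(-1.5) + (0.75)·(-1.5) + (0.75)·(3.5)) / 3 = 3.5/3 = 1.1667
  S[X_2,X_2] = ((-0.5)·(-0.5) + (-1.5)·(-1.5) + (-1.5)·(-1.5) + (3.5)·(3.5)) / 3 = 17/3 = 5.6667
  S = [[0.9167, 1.1667],
 [1.1667, 5.6667]].

Step 3 — invert S. det(S) = 0.9167·5.6667 - (1.1667)² = 3.8333.
  S^{-1} = (1/det) · [[d, -b], [-b, a]] = [[1.4783, -0.3043],
 [-0.3043, 0.2391]].

Step 4 — quadratic form (x̄ - mu_0)^T · S^{-1} · (x̄ - mu_0):
  S^{-1} · (x̄ - mu_0) = (4.6522, -0.8696),
  (x̄ - mu_0)^T · [...] = (3.25)·(4.6522) + (0.5)·(-0.8696) = 14.6848.

Step 5 — scale by n: T² = 4 · 14.6848 = 58.7391.

T² ≈ 58.7391


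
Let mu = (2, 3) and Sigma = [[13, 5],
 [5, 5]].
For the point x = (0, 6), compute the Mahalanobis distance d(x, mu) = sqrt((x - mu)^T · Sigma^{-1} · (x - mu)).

Step 1 — centre the observation: (x - mu) = (-2, 3).

Step 2 — invert Sigma. det(Sigma) = 13·5 - (5)² = 40.
  Sigma^{-1} = (1/det) · [[d, -b], [-b, a]] = [[0.125, -0.125],
 [-0.125, 0.325]].

Step 3 — form the quadratic (x - mu)^T · Sigma^{-1} · (x - mu):
  Sigma^{-1} · (x - mu) = (-0.625, 1.225).
  (x - mu)^T · [Sigma^{-1} · (x - mu)] = (-2)·(-0.625) + (3)·(1.225) = 4.925.

Step 4 — take square root: d = √(4.925) ≈ 2.2192.

d(x, mu) = √(4.925) ≈ 2.2192


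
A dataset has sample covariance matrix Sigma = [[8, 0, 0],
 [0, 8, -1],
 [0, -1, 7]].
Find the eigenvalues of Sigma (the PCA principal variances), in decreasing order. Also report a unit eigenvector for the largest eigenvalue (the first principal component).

Step 1 — characteristic polynomial p(λ) = det(λI - Sigma) = λ³ - tr·λ² + c_1·λ - det, where tr = trace, c_1 = sum of the principal 2×2 minors, det = det(Sigma):
  tr = 8 + 8 + 7 = 23,
  c_1 = (8·8 - (0)²) + (8·7 - (0)²) + (8·7 - (-1)²) = 64 + 56 + 55 = 175,
  det = 8·(8·7 - (-1)²) - (0)·((0)·7 - (-1)·(0)) + (0)·((0)·(-1) - 8·(0)) = 8·(55) - (0)·(0) + (0)·(0) = 440.
  So p(λ) = λ³ - 23λ² + 175λ - 440.
Step 2 — look for an integer root (rational root theorem: any rational root is an integer divisor of 440). Testing λ = 8:
  p(8) = 512 - 1472 + 1400 - 440 = 0  ✓
  Dividing out (λ - 8): p(λ) = (λ - 8)(λ² - 15λ + 55).
Step 3 — remaining eigenvalues from the quadratic λ² - 15λ + 55 = 0:
  Δ = 15² - 4·55 = 225 - 220 = 5,  λ = (15 ± √5)/2 = (15 ± 2.2361)/2 ≈ 8.618 or 6.382.
  Sorted: λ_1 = 8.618,  λ_2 = 8,  λ_3 = 6.382  (check: sum = 23 = tr ✓).

Step 4 — unit eigenvector for λ_1 ≈ 8.618: v spans the null space of (Sigma - λ_1 I), whose rows are
  r_1 = (-0.618, 0, 0),  r_2 = (0, -0.618, -1),  r_3 = (0, -1, -1.618).
  v is orthogonal to every row, so take v ∝ r_1 × r_2 = ((0)·(-1) - (0)·(-0.618), (0)·(0) - (-0.618)·(-1), (-0.618)·(-0.618) - (0)·(0)) ≈ (0, -0.618, 0.382).
  Rescale (multiply by -1 so the first nonzero entry is positive): u = (0, 0.618, -0.382).
  ||u|| = √((0)² + (0.618)² + (-0.382)²) = √(0.5279) ≈ 0.7265,  v_1 = u/||u|| ≈ (0, 0.8507, -0.5257) (||v_1|| = 1).

λ_1 = 8.618,  λ_2 = 8,  λ_3 = 6.382;  v_1 ≈ (0, 0.8507, -0.5257)


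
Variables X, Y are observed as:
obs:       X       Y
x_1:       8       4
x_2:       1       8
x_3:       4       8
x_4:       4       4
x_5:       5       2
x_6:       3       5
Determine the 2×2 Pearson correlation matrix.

Step 1 — column means:
  mean(X) = (8 + 1 + 4 + 4 + 5 + 3) / 6 = 25/6 = 4.1667
  mean(Y) = (4 + 8 + 8 + 4 + 2 + 5) / 6 = 31/6 = 5.1667

Step 2 — sample variances and covariances s[i,j] = (1/(n-1)) · Σ_k (x_{k,i} - mean_i) · (x_{k,j} - mean_j), with n-1 = 5:
  s[X,X] = ((3.8333)·(3.8333) + (-3.1667)·(-3.1667) + (-0.1667)·(-0.1667) + (-0.1667)·(-0.1667) + (0.8333)·(0.8333) + (-1.1667)·(-1.1667)) / 5 = 26.8333/5 = 5.3667
  s[X,Y] = ((3.8333)·(-1.1667) + (-3.1667)·(2.8333) + (-0.1667)·(2.8333) + (-0.1667)·(-1.1667) + (0.8333)·(-3.1667) + (-1.1667)·(-0.1667)) / 5 = -16.1667/5 = -3.2333
  s[Y,Y] = ((-1.1667)·(-1.1667) + (2.8333)·(2.8333) + (2.8333)·(2.8333) + (-1.1667)·(-1.1667) + (-3.1667)·(-3.1667) + (-0.1667)·(-0.1667)) / 5 = 28.8333/5 = 5.7667
  Sample standard deviations s_i = √(s[i,i]):
  s(X) = √(5.3667) = 2.3166
  s(Y) = √(5.7667) = 2.4014

Step 3 — r_{ij} = s_{ij} / (s_i · s_j):
  r[X,X] = 1 (diagonal).
  r[X,Y] = -3.2333 / (2.3166 · 2.4014) = -3.2333 / 5.5631 = -0.5812
  r[Y,Y] = 1 (diagonal).

R is symmetric with unit diagonal. Assembling:

R = [[1, -0.5812],
 [-0.5812, 1]]


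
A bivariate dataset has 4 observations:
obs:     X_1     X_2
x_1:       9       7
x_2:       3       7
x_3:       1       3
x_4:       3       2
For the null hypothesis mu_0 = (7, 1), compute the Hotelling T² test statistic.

Step 1 — sample mean vector:
  mean(X_1) = (9 + 3 + 1 + 3) / 4 = 16/4 = 4
  mean(X_2) = (7 + 7 + 3 + 2) / 4 = 19/4 = 4.75
  x̄ = (4, 4.75),  deviation x̄ - mu_0 = (4, 4.75) - (7, 1) = (-3, 3.75).

Step 2 — sample covariance matrix, S[i,j] = (1/(n-1)) · Σ_k (x_{k,i} - mean_i) · (x_{k,j} - mean_j), divisor n-1 = 3:
  S[X_1,X_1] = ((5)·(5) + (-1)·(-1) + (-3)·(-3) + (-1)·(-1)) / 3 = 36/3 = 12
  S[X_1,X_2] = ((5)·(2.25) + (-1)·(2.25) + (-3)·(-1.75) + (-1)·(-2.75)) / 3 = 17/3 = 5.6667
  S[X_2,X_2] = ((2.25)·(2.25) + (2.25)·(2.25) + (-1.75)·(-1.75) + (-2.75)·(-2.75)) / 3 = 20.75/3 = 6.9167
  S = [[12, 5.6667],
 [5.6667, 6.9167]].

Step 3 — invert S. det(S) = 12·6.9167 - (5.6667)² = 50.8889.
  S^{-1} = (1/det) · [[d, -b], [-b, a]] = [[0.1359, -0.1114],
 [-0.1114, 0.2358]].

Step 4 — quadratic form (x̄ - mu_0)^T · S^{-1} · (x̄ - mu_0):
  S^{-1} · (x̄ - mu_0) = (-0.8253, 1.2183),
  (x̄ - mu_0)^T · [...] = (-3)·(-0.8253) + (3.75)·(1.2183) = 7.0448.

Step 5 — scale by n: T² = 4 · 7.0448 = 28.179.

T² ≈ 28.179


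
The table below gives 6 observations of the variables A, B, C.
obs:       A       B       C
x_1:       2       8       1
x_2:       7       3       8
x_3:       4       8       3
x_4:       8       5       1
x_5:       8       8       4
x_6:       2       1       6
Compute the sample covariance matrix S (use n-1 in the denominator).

Step 1 — column means:
  mean(A) = (2 + 7 + 4 + 8 + 8 + 2) / 6 = 31/6 = 5.1667
  mean(B) = (8 + 3 + 8 + 5 + 8 + 1) / 6 = 33/6 = 5.5
  mean(C) = (1 + 8 + 3 + 1 + 4 + 6) / 6 = 23/6 = 3.8333

Step 2 — sample covariance S[i,j] = (1/(n-1)) · Σ_k (x_{k,i} - mean_i) · (x_{k,j} - mean_j), with n-1 = 5.
  S[A,A] = ((-3.1667)·(-3.1667) + (1.8333)·(1.8333) + (-1.1667)·(-1.1667) + (2.8333)·(2.8333) + (2.8333)·(2.8333) + (-3.1667)·(-3.1667)) / 5 = 40.8333/5 = 8.1667
  S[A,B] = ((-3.1667)·(2.5) + (1.8333)·(-2.5) + (-1.1667)·(2.5) + (2.8333)·(-0.5) + (2.8333)·(2.5) + (-3.1667)·(-4.5)) / 5 = 4.5/5 = 0.9
  S[A,C] = ((-3.1667)·(-2.8333) + (1.8333)·(4.1667) + (-1.1667)·(-0.8333) + (2.8333)·(-2.8333) + (2.8333)·(0.1667) + (-3.1667)·(2.1667)) / 5 = 3.1667/5 = 0.6333
  S[B,B] = ((2.5)·(2.5) + (-2.5)·(-2.5) + (2.5)·(2.5) + (-0.5)·(-0.5) + (2.5)·(2.5) + (-4.5)·(-4.5)) / 5 = 45.5/5 = 9.1
  S[B,C] = ((2.5)·(-2.8333) + (-2.5)·(4.1667) + (2.5)·(-0.8333) + (-0.5)·(-2.8333) + (2.5)·(0.1667) + (-4.5)·(2.1667)) / 5 = -27.5/5 = -5.5
  S[C,C] = ((-2.8333)·(-2.8333) + (4.1667)·(4.1667) + (-0.8333)·(-0.8333) + (-2.8333)·(-2.8333) + (0.1667)·(0.1667) + (2.1667)·(2.1667)) / 5 = 38.8333/5 = 7.7667

S is symmetric (S[j,i] = S[i,j]). Assembling:

S = [[8.1667, 0.9, 0.6333],
 [0.9, 9.1, -5.5],
 [0.6333, -5.5, 7.7667]]


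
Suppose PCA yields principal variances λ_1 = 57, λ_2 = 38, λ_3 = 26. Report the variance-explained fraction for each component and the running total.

Step 1 — total variance = trace(Sigma) = Σ λ_i = 57 + 38 + 26 = 121.

Step 2 — fraction explained by component i = λ_i / Σ λ:
  PC1: 57/121 = 0.4711
  PC2: 38/121 = 0.314
  PC3: 26/121 = 0.2149

Step 3 — cumulative fraction after k components = (λ_1 + ... + λ_k) / Σ λ:
  k = 1: 57/121 = 0.4711
  k = 2: (57 + 38)/121 = 95/121 = 0.7851
  k = 3: (57 + 38 + 26)/121 = 121/121 = 1

Summary (fraction, with percent):

explained: PC1 0.4711 (47.11%), PC2 0.314 (31.4%), PC3 0.2149 (21.49%);  cumulative: 0.4711, 0.7851, 1


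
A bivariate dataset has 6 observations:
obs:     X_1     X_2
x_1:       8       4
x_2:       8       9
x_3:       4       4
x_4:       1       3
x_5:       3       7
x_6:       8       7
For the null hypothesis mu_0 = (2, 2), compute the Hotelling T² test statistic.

Step 1 — sample mean vector:
  mean(X_1) = (8 + 8 + 4 + 1 + 3 + 8) / 6 = 32/6 = 5.3333
  mean(X_2) = (4 + 9 + 4 + 3 + 7 + 7) / 6 = 34/6 = 5.6667
  x̄ = (5.3333, 5.6667),  deviation x̄ - mu_0 = (5.3333, 5.6667) - (2, 2) = (3.3333, 3.6667).

Step 2 — sample covariance matrix, S[i,j] = (1/(n-1)) · Σ_k (x_{k,i} - mean_i) · (x_{k,j} - mean_j), divisor n-1 = 5:
  S[X_1,X_1] = ((2.6667)·(2.6667) + (2.6667)·(2.6667) + (-1.3333)·(-1.3333) + (-4.3333)·(-4.3333) + (-2.3333)·(-2.3333) + (2.6667)·(2.6667)) / 5 = 47.3333/5 = 9.4667
  S[X_1,X_2] = ((2.6667)·(-1.6667) + (2.6667)·(3.3333) + (-1.3333)·(-1.6667) + (-4.3333)·(-2.6667) + (-2.3333)·(1.3333) + (2.6667)·(1.3333)) / 5 = 18.6667/5 = 3.7333
  S[X_2,X_2] = ((-1.6667)·(-1.6667) + (3.3333)·(3.3333) + (-1.6667)·(-1.6667) + (-2.6667)·(-2.6667) + (1.3333)·(1.3333) + (1.3333)·(1.3333)) / 5 = 27.3333/5 = 5.4667
  S = [[9.4667, 3.7333],
 [3.7333, 5.4667]].

Step 3 — invert S. det(S) = 9.4667·5.4667 - (3.7333)² = 37.8133.
  S^{-1} = (1/det) · [[d, -b], [-b, a]] = [[0.1446, -0.0987],
 [-0.0987, 0.2504]].

Step 4 — quadratic form (x̄ - mu_0)^T · S^{-1} · (x̄ - mu_0):
  S^{-1} · (x̄ - mu_0) = (0.1199, 0.5889),
  (x̄ - mu_0)^T · [...] = (3.3333)·(0.1199) + (3.6667)·(0.5889) = 2.5588.

Step 5 — scale by n: T² = 6 · 2.5588 = 15.3526.

T² ≈ 15.3526


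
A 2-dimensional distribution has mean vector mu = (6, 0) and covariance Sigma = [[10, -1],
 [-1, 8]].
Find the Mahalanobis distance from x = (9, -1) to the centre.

Step 1 — centre the observation: (x - mu) = (3, -1).

Step 2 — invert Sigma. det(Sigma) = 10·8 - (-1)² = 79.
  Sigma^{-1} = (1/det) · [[d, -b], [-b, a]] = [[0.1013, 0.0127],
 [0.0127, 0.1266]].

Step 3 — form the quadratic (x - mu)^T · Sigma^{-1} · (x - mu):
  Sigma^{-1} · (x - mu) = (0.2911, -0.0886).
  (x - mu)^T · [Sigma^{-1} · (x - mu)] = (3)·(0.2911) + (-1)·(-0.0886) = 0.962.

Step 4 — take square root: d = √(0.962) ≈ 0.9808.

d(x, mu) = √(0.962) ≈ 0.9808


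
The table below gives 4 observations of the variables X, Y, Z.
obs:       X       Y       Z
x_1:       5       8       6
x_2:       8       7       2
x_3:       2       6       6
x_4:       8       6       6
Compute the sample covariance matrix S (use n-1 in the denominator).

Step 1 — column means:
  mean(X) = (5 + 8 + 2 + 8) / 4 = 23/4 = 5.75
  mean(Y) = (8 + 7 + 6 + 6) / 4 = 27/4 = 6.75
  mean(Z) = (6 + 2 + 6 + 6) / 4 = 20/4 = 5

Step 2 — sample covariance S[i,j] = (1/(n-1)) · Σ_k (x_{k,i} - mean_i) · (x_{k,j} - mean_j), with n-1 = 3.
  S[X,X] = ((-0.75)·(-0.75) + (2.25)·(2.25) + (-3.75)·(-3.75) + (2.25)·(2.25)) / 3 = 24.75/3 = 8.25
  S[X,Y] = ((-0.75)·(1.25) + (2.25)·(0.25) + (-3.75)·(-0.75) + (2.25)·(-0.75)) / 3 = 0.75/3 = 0.25
  S[X,Z] = ((-0.75)·(1) + (2.25)·(-3) + (-3.75)·(1) + (2.25)·(1)) / 3 = -9/3 = -3
  S[Y,Y] = ((1.25)·(1.25) + (0.25)·(0.25) + (-0.75)·(-0.75) + (-0.75)·(-0.75)) / 3 = 2.75/3 = 0.9167
  S[Y,Z] = ((1.25)·(1) + (0.25)·(-3) + (-0.75)·(1) + (-0.75)·(1)) / 3 = -1/3 = -0.3333
  S[Z,Z] = ((1)·(1) + (-3)·(-3) + (1)·(1) + (1)·(1)) / 3 = 12/3 = 4

S is symmetric (S[j,i] = S[i,j]). Assembling:

S = [[8.25, 0.25, -3],
 [0.25, 0.9167, -0.3333],
 [-3, -0.3333, 4]]


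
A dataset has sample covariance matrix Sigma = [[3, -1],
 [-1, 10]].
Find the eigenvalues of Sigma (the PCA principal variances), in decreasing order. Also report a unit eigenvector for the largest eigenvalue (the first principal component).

Step 1 — characteristic polynomial of 2×2 Sigma:
  det(Sigma - λI) = λ² - trace · λ + det = 0.
  trace = 3 + 10 = 13, det = 3·10 - (-1)² = 29.
Step 2 — discriminant:
  Δ = trace² - 4·det = 169 - 116 = 53.
Step 3 — eigenvalues:
  λ = (trace ± √Δ)/2 = (13 ± 7.2801)/2,
  λ_1 = 10.1401,  λ_2 = 2.8599.

Step 4 — unit eigenvector for λ_1: solve (Sigma - λ_1 I)v = 0. First row:
  (3 - 10.1401)·v_x + (-1)·v_y = 0, i.e. (-7.1401)·v_x + (-1)·v_y = 0,
  so v ∝ (b, λ_1 - a) = (-1, 7.1401); multiply by -1 so the first entry is positive: u = (1, -7.1401).
  ||u|| = √((1)² + (-7.1401)²) = √(51.9804) ≈ 7.2097,
  v_1 = u/||u|| ≈ (0.1387, -0.9903) (||v_1|| = 1).

λ_1 = 10.1401,  λ_2 = 2.8599;  v_1 ≈ (0.1387, -0.9903)


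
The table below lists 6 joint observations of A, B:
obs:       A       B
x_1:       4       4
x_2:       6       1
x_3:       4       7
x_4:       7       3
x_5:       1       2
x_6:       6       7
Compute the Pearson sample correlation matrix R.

Step 1 — column means:
  mean(A) = (4 + 6 + 4 + 7 + 1 + 6) / 6 = 28/6 = 4.6667
  mean(B) = (4 + 1 + 7 + 3 + 2 + 7) / 6 = 24/6 = 4

Step 2 — sample variances and covariances s[i,j] = (1/(n-1)) · Σ_k (x_{k,i} - mean_i) · (x_{k,j} - mean_j), with n-1 = 5:
  s[A,A] = ((-0.6667)·(-0.6667) + (1.3333)·(1.3333) + (-0.6667)·(-0.6667) + (2.3333)·(2.3333) + (-3.6667)·(-3.6667) + (1.3333)·(1.3333)) / 5 = 23.3333/5 = 4.6667
  s[A,B] = ((-0.6667)·(0) + (1.3333)·(-3) + (-0.6667)·(3) + (2.3333)·(-1) + (-3.6667)·(-2) + (1.3333)·(3)) / 5 = 3/5 = 0.6
  s[B,B] = ((0)·(0) + (-3)·(-3) + (3)·(3) + (-1)·(-1) + (-2)·(-2) + (3)·(3)) / 5 = 32/5 = 6.4
  Sample standard deviations s_i = √(s[i,i]):
  s(A) = √(4.6667) = 2.1602
  s(B) = √(6.4) = 2.5298

Step 3 — r_{ij} = s_{ij} / (s_i · s_j):
  r[A,A] = 1 (diagonal).
  r[A,B] = 0.6 / (2.1602 · 2.5298) = 0.6 / 5.465 = 0.1098
  r[B,B] = 1 (diagonal).

R is symmetric with unit diagonal. Assembling:

R = [[1, 0.1098],
 [0.1098, 1]]


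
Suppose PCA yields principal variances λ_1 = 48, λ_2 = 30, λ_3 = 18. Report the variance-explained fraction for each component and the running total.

Step 1 — total variance = trace(Sigma) = Σ λ_i = 48 + 30 + 18 = 96.

Step 2 — fraction explained by component i = λ_i / Σ λ:
  PC1: 48/96 = 0.5
  PC2: 30/96 = 0.3125
  PC3: 18/96 = 0.1875

Step 3 — cumulative fraction after k components = (λ_1 + ... + λ_k) / Σ λ:
  k = 1: 48/96 = 0.5
  k = 2: (48 + 30)/96 = 78/96 = 0.8125
  k = 3: (48 + 30 + 18)/96 = 96/96 = 1

Summary (fraction, with percent):

explained: PC1 0.5 (50%), PC2 0.3125 (31.25%), PC3 0.1875 (18.75%);  cumulative: 0.5, 0.8125, 1


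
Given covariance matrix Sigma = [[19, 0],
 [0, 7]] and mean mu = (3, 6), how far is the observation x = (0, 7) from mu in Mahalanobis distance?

Step 1 — centre the observation: (x - mu) = (-3, 1).

Step 2 — invert Sigma. det(Sigma) = 19·7 - (0)² = 133.
  Sigma^{-1} = (1/det) · [[d, -b], [-b, a]] = [[0.0526, 0],
 [0, 0.1429]].

Step 3 — form the quadratic (x - mu)^T · Sigma^{-1} · (x - mu):
  Sigma^{-1} · (x - mu) = (-0.1579, 0.1429).
  (x - mu)^T · [Sigma^{-1} · (x - mu)] = (-3)·(-0.1579) + (1)·(0.1429) = 0.6165.

Step 4 — take square root: d = √(0.6165) ≈ 0.7852.

d(x, mu) = √(0.6165) ≈ 0.7852


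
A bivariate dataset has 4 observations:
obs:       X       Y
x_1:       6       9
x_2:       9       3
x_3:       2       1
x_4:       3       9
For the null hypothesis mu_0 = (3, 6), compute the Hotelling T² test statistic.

Step 1 — sample mean vector:
  mean(X) = (6 + 9 + 2 + 3) / 4 = 20/4 = 5
  mean(Y) = (9 + 3 + 1 + 9) / 4 = 22/4 = 5.5
  x̄ = (5, 5.5),  deviation x̄ - mu_0 = (5, 5.5) - (3, 6) = (2, -0.5).

Step 2 — sample covariance matrix, S[i,j] = (1/(n-1)) · Σ_k (x_{k,i} - mean_i) · (x_{k,j} - mean_j), divisor n-1 = 3:
  S[X,X] = ((1)·(1) + (4)·(4) + (-3)·(-3) + (-2)·(-2)) / 3 = 30/3 = 10
  S[X,Y] = ((1)·(3.5) + (4)·(-2.5) + (-3)·(-4.5) + (-2)·(3.5)) / 3 = 0/3 = 0
  S[Y,Y] = ((3.5)·(3.5) + (-2.5)·(-2.5) + (-4.5)·(-4.5) + (3.5)·(3.5)) / 3 = 51/3 = 17
  S = [[10, 0],
 [0, 17]].

Step 3 — invert S. det(S) = 10·17 - (0)² = 170.
  S^{-1} = (1/det) · [[d, -b], [-b, a]] = [[0.1, 0],
 [0, 0.0588]].

Step 4 — quadratic form (x̄ - mu_0)^T · S^{-1} · (x̄ - mu_0):
  S^{-1} · (x̄ - mu_0) = (0.2, -0.0294),
  (x̄ - mu_0)^T · [...] = (2)·(0.2) + (-0.5)·(-0.0294) = 0.4147.

Step 5 — scale by n: T² = 4 · 0.4147 = 1.6588.

T² ≈ 1.6588


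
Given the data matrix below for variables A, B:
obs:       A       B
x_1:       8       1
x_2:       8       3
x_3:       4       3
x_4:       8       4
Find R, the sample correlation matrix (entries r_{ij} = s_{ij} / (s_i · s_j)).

Step 1 — column means:
  mean(A) = (8 + 8 + 4 + 8) / 4 = 28/4 = 7
  mean(B) = (1 + 3 + 3 + 4) / 4 = 11/4 = 2.75

Step 2 — sample variances and covariances s[i,j] = (1/(n-1)) · Σ_k (x_{k,i} - mean_i) · (x_{k,j} - mean_j), with n-1 = 3:
  s[A,A] = ((1)·(1) + (1)·(1) + (-3)·(-3) + (1)·(1)) / 3 = 12/3 = 4
  s[A,B] = ((1)·(-1.75) + (1)·(0.25) + (-3)·(0.25) + (1)·(1.25)) / 3 = -1/3 = -0.3333
  s[B,B] = ((-1.75)·(-1.75) + (0.25)·(0.25) + (0.25)·(0.25) + (1.25)·(1.25)) / 3 = 4.75/3 = 1.5833
  Sample standard deviations s_i = √(s[i,i]):
  s(A) = √(4) = 2
  s(B) = √(1.5833) = 1.2583

Step 3 — r_{ij} = s_{ij} / (s_i · s_j):
  r[A,A] = 1 (diagonal).
  r[A,B] = -0.3333 / (2 · 1.2583) = -0.3333 / 2.5166 = -0.1325
  r[B,B] = 1 (diagonal).

R is symmetric with unit diagonal. Assembling:

R = [[1, -0.1325],
 [-0.1325, 1]]


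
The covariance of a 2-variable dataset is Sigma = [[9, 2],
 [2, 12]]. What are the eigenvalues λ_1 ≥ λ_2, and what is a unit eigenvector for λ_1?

Step 1 — characteristic polynomial of 2×2 Sigma:
  det(Sigma - λI) = λ² - trace · λ + det = 0.
  trace = 9 + 12 = 21, det = 9·12 - (2)² = 104.
Step 2 — discriminant:
  Δ = trace² - 4·det = 441 - 416 = 25.
Step 3 — eigenvalues:
  λ = (trace ± √Δ)/2 = (21 ± 5)/2,
  λ_1 = 13,  λ_2 = 8.

Step 4 — unit eigenvector for λ_1: solve (Sigma - λ_1 I)v = 0. First row:
  (9 - 13)·v_x + (2)·v_y = 0, i.e. (-4)·v_x + (2)·v_y = 0,
  so v ∝ (b, λ_1 - a) = (2, 4) = u.
  ||u|| = √((2)² + (4)²) = √(20) ≈ 4.4721,
  v_1 = u/||u|| ≈ (0.4472, 0.8944) (||v_1|| = 1).

λ_1 = 13,  λ_2 = 8;  v_1 ≈ (0.4472, 0.8944)


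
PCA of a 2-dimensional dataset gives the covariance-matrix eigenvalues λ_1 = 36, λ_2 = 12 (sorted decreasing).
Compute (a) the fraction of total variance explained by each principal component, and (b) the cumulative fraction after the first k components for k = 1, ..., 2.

Step 1 — total variance = trace(Sigma) = Σ λ_i = 36 + 12 = 48.

Step 2 — fraction explained by component i = λ_i / Σ λ:
  PC1: 36/48 = 0.75
  PC2: 12/48 = 0.25

Step 3 — cumulative fraction after k components = (λ_1 + ... + λ_k) / Σ λ:
  k = 1: 36/48 = 0.75
  k = 2: (36 + 12)/48 = 48/48 = 1

Summary (fraction, with percent):

explained: PC1 0.75 (75%), PC2 0.25 (25%);  cumulative: 0.75, 1


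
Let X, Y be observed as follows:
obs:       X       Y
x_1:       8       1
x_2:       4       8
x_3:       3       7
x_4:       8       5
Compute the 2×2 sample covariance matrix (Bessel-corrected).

Step 1 — column means:
  mean(X) = (8 + 4 + 3 + 8) / 4 = 23/4 = 5.75
  mean(Y) = (1 + 8 + 7 + 5) / 4 = 21/4 = 5.25

Step 2 — sample covariance S[i,j] = (1/(n-1)) · Σ_k (x_{k,i} - mean_i) · (x_{k,j} - mean_j), with n-1 = 3.
  S[X,X] = ((2.25)·(2.25) + (-1.75)·(-1.75) + (-2.75)·(-2.75) + (2.25)·(2.25)) / 3 = 20.75/3 = 6.9167
  S[X,Y] = ((2.25)·(-4.25) + (-1.75)·(2.75) + (-2.75)·(1.75) + (2.25)·(-0.25)) / 3 = -19.75/3 = -6.5833
  S[Y,Y] = ((-4.25)·(-4.25) + (2.75)·(2.75) + (1.75)·(1.75) + (-0.25)·(-0.25)) / 3 = 28.75/3 = 9.5833

S is symmetric (S[j,i] = S[i,j]). Assembling:

S = [[6.9167, -6.5833],
 [-6.5833, 9.5833]]


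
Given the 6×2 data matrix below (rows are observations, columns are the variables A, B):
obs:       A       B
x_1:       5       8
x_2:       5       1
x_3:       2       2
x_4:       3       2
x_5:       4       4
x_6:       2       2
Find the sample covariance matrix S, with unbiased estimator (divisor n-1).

Step 1 — column means:
  mean(A) = (5 + 5 + 2 + 3 + 4 + 2) / 6 = 21/6 = 3.5
  mean(B) = (8 + 1 + 2 + 2 + 4 + 2) / 6 = 19/6 = 3.1667

Step 2 — sample covariance S[i,j] = (1/(n-1)) · Σ_k (x_{k,i} - mean_i) · (x_{k,j} - mean_j), with n-1 = 5.
  S[A,A] = ((1.5)·(1.5) + (1.5)·(1.5) + (-1.5)·(-1.5) + (-0.5)·(-0.5) + (0.5)·(0.5) + (-1.5)·(-1.5)) / 5 = 9.5/5 = 1.9
  S[A,B] = ((1.5)·(4.8333) + (1.5)·(-2.1667) + (-1.5)·(-1.1667) + (-0.5)·(-1.1667) + (0.5)·(0.8333) + (-1.5)·(-1.1667)) / 5 = 8.5/5 = 1.7
  S[B,B] = ((4.8333)·(4.8333) + (-2.1667)·(-2.1667) + (-1.1667)·(-1.1667) + (-1.1667)·(-1.1667) + (0.8333)·(0.8333) + (-1.1667)·(-1.1667)) / 5 = 32.8333/5 = 6.5667

S is symmetric (S[j,i] = S[i,j]). Assembling:

S = [[1.9, 1.7],
 [1.7, 6.5667]]


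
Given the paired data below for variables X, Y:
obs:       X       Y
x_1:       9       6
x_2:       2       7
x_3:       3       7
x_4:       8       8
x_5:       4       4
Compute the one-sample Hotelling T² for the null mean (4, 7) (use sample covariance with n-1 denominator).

Step 1 — sample mean vector:
  mean(X) = (9 + 2 + 3 + 8 + 4) / 5 = 26/5 = 5.2
  mean(Y) = (6 + 7 + 7 + 8 + 4) / 5 = 32/5 = 6.4
  x̄ = (5.2, 6.4),  deviation x̄ - mu_0 = (5.2, 6.4) - (4, 7) = (1.2, -0.6).

Step 2 — sample covariance matrix, S[i,j] = (1/(n-1)) · Σ_k (x_{k,i} - mean_i) · (x_{k,j} - mean_j), divisor n-1 = 4:
  S[X,X] = ((3.8)·(3.8) + (-3.2)·(-3.2) + (-2.2)·(-2.2) + (2.8)·(2.8) + (-1.2)·(-1.2)) / 4 = 38.8/4 = 9.7
  S[X,Y] = ((3.8)·(-0.4) + (-3.2)·(0.6) + (-2.2)·(0.6) + (2.8)·(1.6) + (-1.2)·(-2.4)) / 4 = 2.6/4 = 0.65
  S[Y,Y] = ((-0.4)·(-0.4) + (0.6)·(0.6) + (0.6)·(0.6) + (1.6)·(1.6) + (-2.4)·(-2.4)) / 4 = 9.2/4 = 2.3
  S = [[9.7, 0.65],
 [0.65, 2.3]].

Step 3 — invert S. det(S) = 9.7·2.3 - (0.65)² = 21.8875.
  S^{-1} = (1/det) · [[d, -b], [-b, a]] = [[0.1051, -0.0297],
 [-0.0297, 0.4432]].

Step 4 — quadratic form (x̄ - mu_0)^T · S^{-1} · (x̄ - mu_0):
  S^{-1} · (x̄ - mu_0) = (0.1439, -0.3015),
  (x̄ - mu_0)^T · [...] = (1.2)·(0.1439) + (-0.6)·(-0.3015) = 0.3536.

Step 5 — scale by n: T² = 5 · 0.3536 = 1.7681.

T² ≈ 1.7681


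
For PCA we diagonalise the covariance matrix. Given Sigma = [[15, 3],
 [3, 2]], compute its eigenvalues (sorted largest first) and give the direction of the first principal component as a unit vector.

Step 1 — characteristic polynomial of 2×2 Sigma:
  det(Sigma - λI) = λ² - trace · λ + det = 0.
  trace = 15 + 2 = 17, det = 15·2 - (3)² = 21.
Step 2 — discriminant:
  Δ = trace² - 4·det = 289 - 84 = 205.
Step 3 — eigenvalues:
  λ = (trace ± √Δ)/2 = (17 ± 14.3178)/2,
  λ_1 = 15.6589,  λ_2 = 1.3411.

Step 4 — unit eigenvector for λ_1: solve (Sigma - λ_1 I)v = 0. First row:
  (15 - 15.6589)·v_x + (3)·v_y = 0, i.e. (-0.6589)·v_x + (3)·v_y = 0,
  so v ∝ (b, λ_1 - a) = (3, 0.6589) = u.
  ||u|| = √((3)² + (0.6589)²) = √(9.4342) ≈ 3.0715,
  v_1 = u/||u|| ≈ (0.9767, 0.2145) (||v_1|| = 1).

λ_1 = 15.6589,  λ_2 = 1.3411;  v_1 ≈ (0.9767, 0.2145)


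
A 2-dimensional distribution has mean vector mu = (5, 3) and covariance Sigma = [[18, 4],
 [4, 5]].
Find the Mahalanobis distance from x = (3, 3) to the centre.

Step 1 — centre the observation: (x - mu) = (-2, 0).

Step 2 — invert Sigma. det(Sigma) = 18·5 - (4)² = 74.
  Sigma^{-1} = (1/det) · [[d, -b], [-b, a]] = [[0.0676, -0.0541],
 [-0.0541, 0.2432]].

Step 3 — form the quadratic (x - mu)^T · Sigma^{-1} · (x - mu):
  Sigma^{-1} · (x - mu) = (-0.1351, 0.1081).
  (x - mu)^T · [Sigma^{-1} · (x - mu)] = (-2)·(-0.1351) + (0)·(0.1081) = 0.2703.

Step 4 — take square root: d = √(0.2703) ≈ 0.5199.

d(x, mu) = √(0.2703) ≈ 0.5199


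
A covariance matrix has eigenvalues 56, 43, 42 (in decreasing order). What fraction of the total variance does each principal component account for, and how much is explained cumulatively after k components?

Step 1 — total variance = trace(Sigma) = Σ λ_i = 56 + 43 + 42 = 141.

Step 2 — fraction explained by component i = λ_i / Σ λ:
  PC1: 56/141 = 0.3972
  PC2: 43/141 = 0.305
  PC3: 42/141 = 0.2979

Step 3 — cumulative fraction after k components = (λ_1 + ... + λ_k) / Σ λ:
  k = 1: 56/141 = 0.3972
  k = 2: (56 + 43)/141 = 99/141 = 0.7021
  k = 3: (56 + 43 + 42)/141 = 141/141 = 1

Summary (fraction, with percent):

explained: PC1 0.3972 (39.72%), PC2 0.305 (30.5%), PC3 0.2979 (29.79%);  cumulative: 0.3972, 0.7021, 1


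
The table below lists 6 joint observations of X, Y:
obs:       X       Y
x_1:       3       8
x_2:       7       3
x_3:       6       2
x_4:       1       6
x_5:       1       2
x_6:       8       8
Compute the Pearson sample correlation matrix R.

Step 1 — column means:
  mean(X) = (3 + 7 + 6 + 1 + 1 + 8) / 6 = 26/6 = 4.3333
  mean(Y) = (8 + 3 + 2 + 6 + 2 + 8) / 6 = 29/6 = 4.8333

Step 2 — sample variances and covariances s[i,j] = (1/(n-1)) · Σ_k (x_{k,i} - mean_i) · (x_{k,j} - mean_j), with n-1 = 5:
  s[X,X] = ((-1.3333)·(-1.3333) + (2.6667)·(2.6667) + (1.6667)·(1.6667) + (-3.3333)·(-3.3333) + (-3.3333)·(-3.3333) + (3.6667)·(3.6667)) / 5 = 47.3333/5 = 9.4667
  s[X,Y] = ((-1.3333)·(3.1667) + (2.6667)·(-1.8333) + (1.6667)·(-2.8333) + (-3.3333)·(1.1667) + (-3.3333)·(-2.8333) + (3.6667)·(3.1667)) / 5 = 3.3333/5 = 0.6667
  s[Y,Y] = ((3.1667)·(3.1667) + (-1.8333)·(-1.8333) + (-2.8333)·(-2.8333) + (1.1667)·(1.1667) + (-2.8333)·(-2.8333) + (3.1667)·(3.1667)) / 5 = 40.8333/5 = 8.1667
  Sample standard deviations s_i = √(s[i,i]):
  s(X) = √(9.4667) = 3.0768
  s(Y) = √(8.1667) = 2.8577

Step 3 — r_{ij} = s_{ij} / (s_i · s_j):
  r[X,X] = 1 (diagonal).
  r[X,Y] = 0.6667 / (3.0768 · 2.8577) = 0.6667 / 8.7927 = 0.0758
  r[Y,Y] = 1 (diagonal).

R is symmetric with unit diagonal. Assembling:

R = [[1, 0.0758],
 [0.0758, 1]]


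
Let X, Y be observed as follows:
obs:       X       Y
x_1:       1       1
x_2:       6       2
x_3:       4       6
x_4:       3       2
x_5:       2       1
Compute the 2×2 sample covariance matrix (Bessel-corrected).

Step 1 — column means:
  mean(X) = (1 + 6 + 4 + 3 + 2) / 5 = 16/5 = 3.2
  mean(Y) = (1 + 2 + 6 + 2 + 1) / 5 = 12/5 = 2.4

Step 2 — sample covariance S[i,j] = (1/(n-1)) · Σ_k (x_{k,i} - mean_i) · (x_{k,j} - mean_j), with n-1 = 4.
  S[X,X] = ((-2.2)·(-2.2) + (2.8)·(2.8) + (0.8)·(0.8) + (-0.2)·(-0.2) + (-1.2)·(-1.2)) / 4 = 14.8/4 = 3.7
  S[X,Y] = ((-2.2)·(-1.4) + (2.8)·(-0.4) + (0.8)·(3.6) + (-0.2)·(-0.4) + (-1.2)·(-1.4)) / 4 = 6.6/4 = 1.65
  S[Y,Y] = ((-1.4)·(-1.4) + (-0.4)·(-0.4) + (3.6)·(3.6) + (-0.4)·(-0.4) + (-1.4)·(-1.4)) / 4 = 17.2/4 = 4.3

S is symmetric (S[j,i] = S[i,j]). Assembling:

S = [[3.7, 1.65],
 [1.65, 4.3]]
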